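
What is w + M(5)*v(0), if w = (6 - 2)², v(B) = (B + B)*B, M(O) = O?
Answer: 16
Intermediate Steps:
v(B) = 2*B² (v(B) = (2*B)*B = 2*B²)
w = 16 (w = 4² = 16)
w + M(5)*v(0) = 16 + 5*(2*0²) = 16 + 5*(2*0) = 16 + 5*0 = 16 + 0 = 16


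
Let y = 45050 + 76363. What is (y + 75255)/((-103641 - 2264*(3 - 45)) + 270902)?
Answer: 196668/262349 ≈ 0.74964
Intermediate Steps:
y = 121413
(y + 75255)/((-103641 - 2264*(3 - 45)) + 270902) = (121413 + 75255)/((-103641 - 2264*(3 - 45)) + 270902) = 196668/((-103641 - 2264*(-42)) + 270902) = 196668/((-103641 + 95088) + 270902) = 196668/(-8553 + 270902) = 196668/262349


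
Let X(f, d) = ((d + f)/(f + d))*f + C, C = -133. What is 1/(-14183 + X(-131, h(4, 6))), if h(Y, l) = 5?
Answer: -1/14447 ≈ -6.9219e-5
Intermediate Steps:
X(f, d) = -133 + f (X(f, d) = ((d + f)/(f + d))*f - 133 = ((d + f)/(d + f))*f - 133 = 1*f - 133 = f - 133 = -133 + f)
1/(-14183 + X(-131, h(4, 6))) = 1/(-14183 + (-133 - 131)) = 1/(-14183 - 264) = 1/(-14447) = -1/14447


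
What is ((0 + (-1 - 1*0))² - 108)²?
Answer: 11449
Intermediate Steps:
((0 + (-1 - 1*0))² - 108)² = ((0 + (-1 + 0))² - 108)² = ((0 - 1)² - 108)² = ((-1)² - 108)² = (1 - 108)² = (-107)² = 11449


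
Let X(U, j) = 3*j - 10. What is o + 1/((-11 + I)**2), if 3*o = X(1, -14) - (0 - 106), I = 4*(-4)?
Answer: 13123/729 ≈ 18.001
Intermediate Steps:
I = -16
X(U, j) = -10 + 3*j
o = 18 (o = ((-10 + 3*(-14)) - (0 - 106))/3 = ((-10 - 42) - 1*(-106))/3 = (-52 + 106)/3 = (1/3)*54 = 18)
o + 1/((-11 + I)**2) = 18 + 1/((-11 - 16)**2) = 18 + 1/((-27)**2) = 18 + 1/729 = 13123/729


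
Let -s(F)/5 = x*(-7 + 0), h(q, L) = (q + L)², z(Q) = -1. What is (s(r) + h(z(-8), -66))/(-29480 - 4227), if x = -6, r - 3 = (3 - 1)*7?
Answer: -4279/33707 ≈ -0.12695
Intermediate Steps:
r = 17 (r = 3 + (3 - 1)*7 = 3 + 2*7 = 3 + 14 = 17)
h(q, L) = (L + q)²
s(F) = -210 (s(F) = -(-30)*(-7 + 0) = -(-30)*(-7) = -5*42 = -210)
(s(r) + h(z(-8), -66))/(-29480 - 4227) = (-210 + (-66 - 1)²)/(-29480 - 4227) = (-210 + (-67)²)/(-33707) = (-210 + 4489)*(-1/33707) = 4279*(-1/33707) = -4279/33707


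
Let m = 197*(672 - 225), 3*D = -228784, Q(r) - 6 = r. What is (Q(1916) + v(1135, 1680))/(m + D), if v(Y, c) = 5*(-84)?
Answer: 4506/35393 ≈ 0.12731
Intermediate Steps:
v(Y, c) = -420
Q(r) = 6 + r
D = -228784/3 (D = (⅓)*(-228784) = -228784/3 ≈ -76261.)
m = 88059 (m = 197*447 = 88059)
(Q(1916) + v(1135, 1680))/(m + D) = ((6 + 1916) - 420)/(88059 - 228784/3) = (1922 - 420)/(35393/3) = 1502*(3/35393) = 4506/35393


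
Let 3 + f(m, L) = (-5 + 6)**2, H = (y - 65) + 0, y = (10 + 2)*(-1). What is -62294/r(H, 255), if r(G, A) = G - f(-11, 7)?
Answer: 62294/75 ≈ 830.59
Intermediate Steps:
y = -12 (y = 12*(-1) = -12)
H = -77 (H = (-12 - 65) + 0 = -77 + 0 = -77)
f(m, L) = -2 (f(m, L) = -3 + (-5 + 6)**2 = -3 + 1**2 = -3 + 1 = -2)
r(G, A) = 2 + G (r(G, A) = G - 1*(-2) = G + 2 = 2 + G)
-62294/r(H, 255) = -62294/(2 - 77) = -62294/(-75) = -62294*(-1/75) = 62294/75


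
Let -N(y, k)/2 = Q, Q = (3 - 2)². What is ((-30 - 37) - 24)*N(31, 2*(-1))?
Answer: 182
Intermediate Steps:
Q = 1 (Q = 1² = 1)
N(y, k) = -2 (N(y, k) = -2*1 = -2)
((-30 - 37) - 24)*N(31, 2*(-1)) = ((-30 - 37) - 24)*(-2) = (-67 - 24)*(-2) = -91*(-2) = 182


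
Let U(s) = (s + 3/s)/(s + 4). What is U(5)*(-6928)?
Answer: -193984/45 ≈ -4310.8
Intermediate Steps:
U(s) = (s + 3/s)/(4 + s)
U(5)*(-6928) = ((3 + 5**2)/(5*(4 + 5)))*(-6928) = ((1/5)*(3 + 25)/9)*(-6928) = ((1/5)*(1/9)*28)*(-6928) = (28/45)*(-6928) = -193984/45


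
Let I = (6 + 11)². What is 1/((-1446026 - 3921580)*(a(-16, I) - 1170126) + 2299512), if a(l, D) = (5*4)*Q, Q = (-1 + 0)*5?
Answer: 1/6281314398468 ≈ 1.5920e-13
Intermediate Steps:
Q = -5 (Q = -1*5 = -5)
I = 289 (I = 17² = 289)
a(l, D) = -100 (a(l, D) = (5*4)*(-5) = 20*(-5) = -100)
1/((-1446026 - 3921580)*(a(-16, I) - 1170126) + 2299512) = 1/((-1446026 - 3921580)*(-100 - 1170126) + 2299512) = 1/(-5367606*(-1170226) + 2299512) = 1/(6281312098956 + 2299512) = 1/6281314398468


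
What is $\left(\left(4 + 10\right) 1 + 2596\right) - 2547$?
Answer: $63$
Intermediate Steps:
$\left(\left(4 + 10\right) 1 + 2596\right) - 2547 = \left(14 \cdot 1 + 2596\right) - 2547 = \left(14 + 2596\right) - 2547 = 2610 - 2547 = 63$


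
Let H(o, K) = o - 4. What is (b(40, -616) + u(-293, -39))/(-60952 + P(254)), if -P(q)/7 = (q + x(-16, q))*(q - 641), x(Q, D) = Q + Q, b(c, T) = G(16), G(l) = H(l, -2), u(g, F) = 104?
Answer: 58/270223 ≈ 0.00021464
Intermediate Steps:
H(o, K) = -4 + o
G(l) = -4 + l
b(c, T) = 12 (b(c, T) = -4 + 16 = 12)
x(Q, D) = 2*Q
P(q) = -7*(-641 + q)*(-32 + q) (P(q) = -7*(q + 2*(-16))*(q - 641) = -7*(q - 32)*(-641 + q) = -7*(-32 + q)*(-641 + q) = -7*(-641 + q)*(-32 + q))
(b(40, -616) + u(-293, -39))/(-60952 + P(254)) = (12 + 104)/(-60952 + (-143584 - 7*254² + 4711*254)) = 116/(-60952 + (-143584 - 7*64516 + 1196594)) = 116/(-60952 + (-143584 - 451612 + 1196594)) = 116/(-60952 + 601398) = 116/540446 = 116*(1/540446) = 58/270223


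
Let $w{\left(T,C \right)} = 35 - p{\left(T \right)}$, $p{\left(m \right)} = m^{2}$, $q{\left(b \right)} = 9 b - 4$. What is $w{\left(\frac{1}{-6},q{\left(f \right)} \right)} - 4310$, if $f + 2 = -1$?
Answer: $- \frac{153901}{36} \approx -4275.0$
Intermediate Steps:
$f = -3$ ($f = -2 - 1 = -3$)
$q{\left(b \right)} = -4 + 9 b$
$w{\left(T,C \right)} = 35 - T^{2}$
$w{\left(\frac{1}{-6},q{\left(f \right)} \right)} - 4310 = \left(35 - \left(\frac{1}{-6}\right)^{2}\right) - 4310 = \left(35 - \left(- \frac{1}{6}\right)^{2}\right) - 4310 = \left(35 - \frac{1}{36}\right) - 4310 = \frac{1259}{36} - 4310 = - \frac{153901}{36}$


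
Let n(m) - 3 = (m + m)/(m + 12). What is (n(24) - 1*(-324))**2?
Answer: 970225/9 ≈ 1.0780e+5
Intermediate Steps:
n(m) = 3 + 2*m/(12 + m) (n(m) = 3 + (m + m)/(m + 12) = 3 + (2*m)/(12 + m) = 3 + 2*m/(12 + m))
(n(24) - 1*(-324))**2 = ((36 + 5*24)/(12 + 24) - 1*(-324))**2 = ((36 + 120)/36 + 324)**2 = ((1/36)*156 + 324)**2 = (13/3 + 324)**2 = (985/3)**2 = 970225/9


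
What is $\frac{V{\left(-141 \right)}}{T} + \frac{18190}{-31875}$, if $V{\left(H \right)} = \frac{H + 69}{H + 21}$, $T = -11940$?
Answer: $- \frac{170359}{298500} \approx -0.57072$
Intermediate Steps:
$V{\left(H \right)} = \frac{69 + H}{21 + H}$
$\frac{V{\left(-141 \right)}}{T} + \frac{18190}{-31875} = \frac{\frac{1}{21 - 141} \left(69 - 141\right)}{-11940} + \frac{18190}{-31875} = \frac{1}{-120} \left(-72\right) \left(- \frac{1}{11940}\right) + 18190 \left(- \frac{1}{31875}\right) = \left(- \frac{1}{120}\right) \left(-72\right) \left(- \frac{1}{11940}\right) - \frac{214}{375} = \frac{3}{5} \left(- \frac{1}{11940}\right) - \frac{214}{375} = - \frac{1}{19900} - \frac{214}{375} = - \frac{170359}{298500}$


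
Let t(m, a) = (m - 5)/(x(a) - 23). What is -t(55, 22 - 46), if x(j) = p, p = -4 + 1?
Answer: 25/13 ≈ 1.9231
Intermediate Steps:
p = -3
x(j) = -3
t(m, a) = 5/26 - m/26 (t(m, a) = (m - 5)/(-3 - 23) = (-5 + m)/(-26) = (-5 + m)*(-1/26) = 5/26 - m/26)
-t(55, 22 - 46) = -(5/26 - 1/26*55) = -(5/26 - 55/26) = -1*(-25/13) = 25/13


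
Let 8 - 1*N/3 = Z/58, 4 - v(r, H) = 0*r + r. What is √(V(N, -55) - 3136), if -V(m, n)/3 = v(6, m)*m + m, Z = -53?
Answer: I*√10279630/58 ≈ 55.279*I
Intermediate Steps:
v(r, H) = 4 - r (v(r, H) = 4 - (0*r + r) = 4 - (0 + r) = 4 - r)
N = 1551/58 (N = 24 - (-159)/58 = 24 - 3*(-53/58) = 24 + 159/58 = 1551/58 ≈ 26.741)
V(m, n) = 3*m (V(m, n) = -3*((4 - 1*6)*m + m) = -3*((4 - 6)*m + m) = -3*(-2*m + m) = -(-3)*m = 3*m)
√(V(N, -55) - 3136) = √(3*(1551/58) - 3136) = √(4653/58 - 3136) = √(-177235/58) = I*√10279630/58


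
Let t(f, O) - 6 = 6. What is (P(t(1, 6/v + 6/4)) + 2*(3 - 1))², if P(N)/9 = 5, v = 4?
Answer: 2401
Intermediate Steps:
t(f, O) = 12 (t(f, O) = 6 + 6 = 12)
P(N) = 45 (P(N) = 9*5 = 45)
(P(t(1, 6/v + 6/4)) + 2*(3 - 1))² = (45 + 2*(3 - 1))² = (45 + 2*2)² = (45 + 4)² = 49² = 2401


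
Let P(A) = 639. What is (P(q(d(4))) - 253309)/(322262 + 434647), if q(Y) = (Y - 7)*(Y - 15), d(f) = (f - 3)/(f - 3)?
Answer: -252670/756909 ≈ -0.33382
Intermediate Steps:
d(f) = 1 (d(f) = (-3 + f)/(-3 + f) = 1)
q(Y) = (-15 + Y)*(-7 + Y) (q(Y) = (-7 + Y)*(-15 + Y) = (-15 + Y)*(-7 + Y))
(P(q(d(4))) - 253309)/(322262 + 434647) = (639 - 253309)/(322262 + 434647) = -252670/756909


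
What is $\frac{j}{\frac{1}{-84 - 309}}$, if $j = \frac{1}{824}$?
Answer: $- \frac{393}{824} \approx -0.47694$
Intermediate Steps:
$j = \frac{1}{824} \approx 0.0012136$
$\frac{j}{\frac{1}{-84 - 309}} = \frac{1}{824 \frac{1}{-84 - 309}} = \frac{1}{824 \frac{1}{-393}} = \frac{1}{824 \left(- \frac{1}{393}\right)} = \frac{1}{824} \left(-393\right) = - \frac{393}{824}$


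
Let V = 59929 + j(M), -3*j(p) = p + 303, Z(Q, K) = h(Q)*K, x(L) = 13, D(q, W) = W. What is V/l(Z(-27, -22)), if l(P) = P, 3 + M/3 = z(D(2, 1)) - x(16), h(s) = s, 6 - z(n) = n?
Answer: 59839/594 ≈ 100.74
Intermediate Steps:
z(n) = 6 - n
M = -33 (M = -9 + 3*((6 - 1*1) - 1*13) = -9 + 3*((6 - 1) - 13) = -9 + 3*(5 - 13) = -9 + 3*(-8) = -9 - 24 = -33)
Z(Q, K) = K*Q (Z(Q, K) = Q*K = K*Q)
j(p) = -101 - p/3 (j(p) = -(p + 303)/3 = -(303 + p)/3 = -101 - p/3)
V = 59839 (V = 59929 + (-101 - 1/3*(-33)) = 59929 + (-101 + 11) = 59929 - 90 = 59839)
V/l(Z(-27, -22)) = 59839/((-22*(-27))) = 59839/594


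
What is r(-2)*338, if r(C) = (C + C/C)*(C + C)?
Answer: 1352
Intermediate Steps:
r(C) = 2*C*(1 + C) (r(C) = (C + 1)*(2*C) = (1 + C)*(2*C) = 2*C*(1 + C))
r(-2)*338 = (2*(-2)*(1 - 2))*338 = (2*(-2)*(-1))*338 = 4*338 = 1352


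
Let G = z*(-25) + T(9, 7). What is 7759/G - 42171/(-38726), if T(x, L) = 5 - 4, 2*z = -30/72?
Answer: 7217684295/5770174 ≈ 1250.9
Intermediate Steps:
z = -5/24 (z = (-30/72)/2 = (-30*1/72)/2 = (1/2)*(-5/12) = -5/24 ≈ -0.20833)
T(x, L) = 1
G = 149/24 (G = -5/24*(-25) + 1 = 125/24 + 1 = 149/24 ≈ 6.2083)
7759/G - 42171/(-38726) = 7759/(149/24) - 42171/(-38726) = 7759*(24/149) - 42171*(-1/38726) = 186216/149 + 42171/38726 = 7217684295/5770174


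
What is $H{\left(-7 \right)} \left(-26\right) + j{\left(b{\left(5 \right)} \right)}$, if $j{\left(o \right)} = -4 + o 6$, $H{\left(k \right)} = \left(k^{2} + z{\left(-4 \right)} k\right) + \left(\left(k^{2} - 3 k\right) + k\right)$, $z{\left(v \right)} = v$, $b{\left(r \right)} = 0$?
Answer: $-3644$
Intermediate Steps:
$H{\left(k \right)} = - 6 k + 2 k^{2}$ ($H{\left(k \right)} = \left(k^{2} - 4 k\right) + \left(\left(k^{2} - 3 k\right) + k\right) = \left(k^{2} - 4 k\right) + \left(k^{2} - 2 k\right) = - 6 k + 2 k^{2}$)
$j{\left(o \right)} = -4 + 6 o$
$H{\left(-7 \right)} \left(-26\right) + j{\left(b{\left(5 \right)} \right)} = 2 \left(-7\right) \left(-3 - 7\right) \left(-26\right) + \left(-4 + 6 \cdot 0\right) = 2 \left(-7\right) \left(-10\right) \left(-26\right) + \left(-4 + 0\right) = 140 \left(-26\right) - 4 = -3640 - 4 = -3644$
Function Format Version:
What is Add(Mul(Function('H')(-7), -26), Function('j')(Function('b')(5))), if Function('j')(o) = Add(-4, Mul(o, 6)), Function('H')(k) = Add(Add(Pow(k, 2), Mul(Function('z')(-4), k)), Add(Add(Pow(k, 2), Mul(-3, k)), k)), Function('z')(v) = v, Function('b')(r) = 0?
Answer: -3644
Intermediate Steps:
Function('H')(k) = Add(Mul(-6, k), Mul(2, Pow(k, 2))) (Function('H')(k) = Add(Add(Pow(k, 2), Mul(-4, k)), Add(Add(Pow(k, 2), Mul(-3, k)), k)) = Add(Add(Pow(k, 2), Mul(-4, k)), Add(Pow(k, 2), Mul(-2, k))) = Add(Mul(-6, k), Mul(2, Pow(k, 2))))
Function('j')(o) = Add(-4, Mul(6, o))
Add(Mul(Function('H')(-7), -26), Function('j')(Function('b')(5))) = Add(Mul(Mul(2, -7, Add(-3, -7)), -26), Add(-4, Mul(6, 0))) = Add(Mul(Mul(2, -7, -10), -26), Add(-4, 0)) = Add(Mul(140, -26), -4) = Add(-3640, -4) = -3644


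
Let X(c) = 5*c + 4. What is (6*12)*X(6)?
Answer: 2448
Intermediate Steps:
X(c) = 4 + 5*c
(6*12)*X(6) = (6*12)*(4 + 5*6) = 72*(4 + 30) = 72*34 = 2448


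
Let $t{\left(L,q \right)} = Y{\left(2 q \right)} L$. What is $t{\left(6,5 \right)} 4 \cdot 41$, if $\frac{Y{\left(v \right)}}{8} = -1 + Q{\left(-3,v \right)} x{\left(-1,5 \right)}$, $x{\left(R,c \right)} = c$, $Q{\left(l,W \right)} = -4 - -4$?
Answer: $-7872$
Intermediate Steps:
$Q{\left(l,W \right)} = 0$ ($Q{\left(l,W \right)} = -4 + 4 = 0$)
$Y{\left(v \right)} = -8$ ($Y{\left(v \right)} = 8 \left(-1 + 0 \cdot 5\right) = 8 \left(-1 + 0\right) = 8 \left(-1\right) = -8$)
$t{\left(L,q \right)} = - 8 L$
$t{\left(6,5 \right)} 4 \cdot 41 = \left(-8\right) 6 \cdot 4 \cdot 41 = \left(-48\right) 4 \cdot 41 = \left(-192\right) 41 = -7872$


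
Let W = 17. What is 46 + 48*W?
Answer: 862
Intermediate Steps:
46 + 48*W = 46 + 48*17 = 46 + 816 = 862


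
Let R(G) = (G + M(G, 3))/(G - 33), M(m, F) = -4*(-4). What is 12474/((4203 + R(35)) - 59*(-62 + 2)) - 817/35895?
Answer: 294271577/185900205 ≈ 1.5830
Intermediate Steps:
M(m, F) = 16
R(G) = (16 + G)/(-33 + G) (R(G) = (G + 16)/(G - 33) = (16 + G)/(-33 + G))
12474/((4203 + R(35)) - 59*(-62 + 2)) - 817/35895 = 12474/((4203 + (16 + 35)/(-33 + 35)) - 59*(-62 + 2)) - 817/35895 = 12474/((4203 + 51/2) - 59*(-60)) - 817*1/35895 = 12474/((4203 + (1/2)*51) + 3540) - 817/35895 = 12474/((4203 + 51/2) + 3540) - 817/35895 = 12474/(8457/2 + 3540) - 817/35895 = 12474/(15537/2) - 817/35895 = 12474*(2/15537) - 817/35895 = 8316/5179 - 817/35895 = 294271577/185900205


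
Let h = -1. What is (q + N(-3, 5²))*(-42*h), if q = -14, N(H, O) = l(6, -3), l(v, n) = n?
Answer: -714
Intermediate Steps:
N(H, O) = -3
(q + N(-3, 5²))*(-42*h) = (-14 - 3)*(-42*(-1)) = -17*42 = -714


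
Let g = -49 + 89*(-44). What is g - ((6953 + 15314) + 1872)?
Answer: -28104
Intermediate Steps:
g = -3965 (g = -49 - 3916 = -3965)
g - ((6953 + 15314) + 1872) = -3965 - ((6953 + 15314) + 1872) = -3965 - (22267 + 1872) = -3965 - 1*24139 = -3965 - 24139 = -28104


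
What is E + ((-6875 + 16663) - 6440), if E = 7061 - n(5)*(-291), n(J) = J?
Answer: 11864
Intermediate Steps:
E = 8516 (E = 7061 - 5*(-291) = 7061 - 1*(-1455) = 7061 + 1455 = 8516)
E + ((-6875 + 16663) - 6440) = 8516 + ((-6875 + 16663) - 6440) = 8516 + (9788 - 6440) = 8516 + 3348 = 11864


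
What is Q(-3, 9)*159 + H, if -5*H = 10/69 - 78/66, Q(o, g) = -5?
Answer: -3016238/3795 ≈ -794.79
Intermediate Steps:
H = 787/3795 (H = -(10/69 - 78/66)/5 = -(10*(1/69) - 78*1/66)/5 = -(10/69 - 13/11)/5 = -1/5*(-787/759) = 787/3795 ≈ 0.20738)
Q(-3, 9)*159 + H = -5*159 + 787/3795 = -795 + 787/3795 = -3016238/3795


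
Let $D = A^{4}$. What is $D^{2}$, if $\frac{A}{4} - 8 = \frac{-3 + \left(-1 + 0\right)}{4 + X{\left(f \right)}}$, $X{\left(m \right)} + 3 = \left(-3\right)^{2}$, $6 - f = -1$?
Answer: $\frac{284936905588473856}{390625} \approx 7.2944 \cdot 10^{11}$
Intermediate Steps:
$f = 7$ ($f = 6 - -1 = 6 + 1 = 7$)
$X{\left(m \right)} = 6$ ($X{\left(m \right)} = -3 + \left(-3\right)^{2} = -3 + 9 = 6$)
$A = \frac{152}{5}$ ($A = 32 + 4 \frac{-3 + \left(-1 + 0\right)}{4 + 6} = 32 + 4 \frac{-3 - 1}{10} = 32 + 4 \cdot \frac{1}{10} \left(-4\right) = 32 + 4 \left(- \frac{2}{5}\right) = 32 - \frac{8}{5} = \frac{152}{5} \approx 30.4$)
$D = \frac{533794816}{625}$ ($D = \left(\frac{152}{5}\right)^{4} = \frac{533794816}{625} \approx 8.5407 \cdot 10^{5}$)
$D^{2} = \left(\frac{533794816}{625}\right)^{2} = \frac{284936905588473856}{390625}$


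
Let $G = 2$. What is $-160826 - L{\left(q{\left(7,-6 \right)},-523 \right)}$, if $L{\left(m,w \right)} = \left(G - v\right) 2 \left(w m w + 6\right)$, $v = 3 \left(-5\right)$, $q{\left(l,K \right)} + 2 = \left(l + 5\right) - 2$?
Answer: $-74560918$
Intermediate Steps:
$q{\left(l,K \right)} = 1 + l$ ($q{\left(l,K \right)} = -2 + \left(\left(l + 5\right) - 2\right) = -2 + \left(\left(5 + l\right) - 2\right) = -2 + \left(3 + l\right) = 1 + l$)
$v = -15$
$L{\left(m,w \right)} = 204 + 34 m w^{2}$ ($L{\left(m,w \right)} = \left(2 - -15\right) 2 \left(w m w + 6\right) = \left(2 + 15\right) 2 \left(m w w + 6\right) = 17 \cdot 2 \left(m w^{2} + 6\right) = 34 \left(6 + m w^{2}\right) = 204 + 34 m w^{2}$)
$-160826 - L{\left(q{\left(7,-6 \right)},-523 \right)} = -160826 - \left(204 + 34 \left(1 + 7\right) \left(-523\right)^{2}\right) = -160826 - \left(204 + 34 \cdot 8 \cdot 273529\right) = -160826 - \left(204 + 74399888\right) = -160826 - 74400092 = -74560918$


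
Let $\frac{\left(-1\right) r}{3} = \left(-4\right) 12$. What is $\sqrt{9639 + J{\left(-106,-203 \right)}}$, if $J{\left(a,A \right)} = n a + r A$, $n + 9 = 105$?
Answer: $i \sqrt{29769} \approx 172.54 i$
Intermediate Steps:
$n = 96$ ($n = -9 + 105 = 96$)
$r = 144$ ($r = - 3 \left(\left(-4\right) 12\right) = \left(-3\right) \left(-48\right) = 144$)
$J{\left(a,A \right)} = 96 a + 144 A$
$\sqrt{9639 + J{\left(-106,-203 \right)}} = \sqrt{9639 + \left(96 \left(-106\right) + 144 \left(-203\right)\right)} = \sqrt{9639 - 39408} = \sqrt{-29769} = i \sqrt{29769}$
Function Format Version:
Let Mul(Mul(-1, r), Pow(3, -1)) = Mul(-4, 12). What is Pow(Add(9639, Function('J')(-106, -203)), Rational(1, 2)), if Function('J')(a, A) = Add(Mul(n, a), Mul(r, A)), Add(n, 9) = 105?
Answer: Mul(I, Pow(29769, Rational(1, 2))) ≈ Mul(172.54, I)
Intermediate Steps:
n = 96 (n = Add(-9, 105) = 96)
r = 144 (r = Mul(-3, Mul(-4, 12)) = Mul(-3, -48) = 144)
Function('J')(a, A) = Add(Mul(96, a), Mul(144, A))
Pow(Add(9639, Function('J')(-106, -203)), Rational(1, 2)) = Pow(Add(9639, Add(Mul(96, -106), Mul(144, -203))), Rational(1, 2)) = Pow(Add(9639, Add(-10176, -29232)), Rational(1, 2)) = Pow(Add(9639, -39408), Rational(1, 2)) = Pow(-29769, Rational(1, 2)) = Mul(I, Pow(29769, Rational(1, 2)))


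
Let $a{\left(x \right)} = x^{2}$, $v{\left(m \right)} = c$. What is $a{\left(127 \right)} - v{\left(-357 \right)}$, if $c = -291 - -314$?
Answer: $16106$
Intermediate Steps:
$c = 23$ ($c = -291 + 314 = 23$)
$v{\left(m \right)} = 23$
$a{\left(127 \right)} - v{\left(-357 \right)} = 127^{2} - 23 = 16129 - 23 = 16106$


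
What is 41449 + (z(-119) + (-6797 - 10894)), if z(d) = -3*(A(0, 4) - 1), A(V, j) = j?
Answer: 23749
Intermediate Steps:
z(d) = -9 (z(d) = -3*(4 - 1) = -3*3 = -9)
41449 + (z(-119) + (-6797 - 10894)) = 41449 + (-9 + (-6797 - 10894)) = 41449 + (-9 - 17691) = 41449 - 17700 = 23749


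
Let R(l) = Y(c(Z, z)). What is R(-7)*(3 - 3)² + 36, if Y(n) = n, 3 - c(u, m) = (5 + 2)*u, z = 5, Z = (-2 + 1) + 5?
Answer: 36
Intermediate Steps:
Z = 4 (Z = -1 + 5 = 4)
c(u, m) = 3 - 7*u (c(u, m) = 3 - (5 + 2)*u = 3 - 7*u)
R(l) = -25 (R(l) = 3 - 7*4 = 3 - 28 = -25)
R(-7)*(3 - 3)² + 36 = -25*(3 - 3)² + 36 = -25*0² + 36 = -25*0 + 36 = 0 + 36 = 36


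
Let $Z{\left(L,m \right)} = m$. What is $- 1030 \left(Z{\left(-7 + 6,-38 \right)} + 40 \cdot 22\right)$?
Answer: $-867260$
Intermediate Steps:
$- 1030 \left(Z{\left(-7 + 6,-38 \right)} + 40 \cdot 22\right) = - 1030 \left(-38 + 40 \cdot 22\right) = - 1030 \left(-38 + 880\right) = \left(-1030\right) 842 = -867260$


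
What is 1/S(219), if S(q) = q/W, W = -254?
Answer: -254/219 ≈ -1.1598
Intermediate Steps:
S(q) = -q/254 (S(q) = q/(-254) = q*(-1/254) = -q/254)
1/S(219) = 1/(-1/254*219) = 1/(-219/254) = -254/219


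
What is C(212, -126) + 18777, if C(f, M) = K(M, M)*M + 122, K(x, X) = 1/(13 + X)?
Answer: 2135713/113 ≈ 18900.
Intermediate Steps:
C(f, M) = 122 + M/(13 + M) (C(f, M) = M/(13 + M) + 122 = 122 + M/(13 + M))
C(212, -126) + 18777 = (1586 + 123*(-126))/(13 - 126) + 18777 = (1586 - 15498)/(-113) + 18777 = -1/113*(-13912) + 18777 = 13912/113 + 18777 = 2135713/113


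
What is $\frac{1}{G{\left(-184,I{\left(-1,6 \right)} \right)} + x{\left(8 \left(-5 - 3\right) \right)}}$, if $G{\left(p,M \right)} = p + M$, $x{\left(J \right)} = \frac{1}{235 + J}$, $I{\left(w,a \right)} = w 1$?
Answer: $- \frac{171}{31634} \approx -0.0054056$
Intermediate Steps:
$I{\left(w,a \right)} = w$
$G{\left(p,M \right)} = M + p$
$\frac{1}{G{\left(-184,I{\left(-1,6 \right)} \right)} + x{\left(8 \left(-5 - 3\right) \right)}} = \frac{1}{\left(-1 - 184\right) + \frac{1}{235 + 8 \left(-5 - 3\right)}} = \frac{1}{-185 + \frac{1}{235 + 8 \left(-8\right)}} = \frac{1}{-185 + \frac{1}{235 - 64}} = \frac{1}{-185 + \frac{1}{171}} = \frac{1}{- \frac{31634}{171}} = - \frac{171}{31634}$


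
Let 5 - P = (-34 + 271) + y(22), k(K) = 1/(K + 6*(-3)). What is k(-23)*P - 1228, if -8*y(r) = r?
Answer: -200475/164 ≈ -1222.4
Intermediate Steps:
y(r) = -r/8
k(K) = 1/(-18 + K) (k(K) = 1/(K - 18) = 1/(-18 + K))
P = -917/4 (P = 5 - ((-34 + 271) - 1/8*22) = 5 - (237 - 11/4) = 5 - 1*937/4 = 5 - 937/4 = -917/4 ≈ -229.25)
k(-23)*P - 1228 = -917/4/(-18 - 23) - 1228 = -917/4/(-41) - 1228 = -1/41*(-917/4) - 1228 = 917/164 - 1228 = -200475/164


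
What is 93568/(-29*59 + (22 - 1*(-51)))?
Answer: -46784/819 ≈ -57.123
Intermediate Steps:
93568/(-29*59 + (22 - 1*(-51))) = 93568/(-1711 + (22 + 51)) = 93568/(-1711 + 73) = 93568/(-1638) = 93568*(-1/1638) = -46784/819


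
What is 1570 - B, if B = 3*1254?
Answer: -2192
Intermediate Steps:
B = 3762
1570 - B = 1570 - 1*3762 = 1570 - 3762 = -2192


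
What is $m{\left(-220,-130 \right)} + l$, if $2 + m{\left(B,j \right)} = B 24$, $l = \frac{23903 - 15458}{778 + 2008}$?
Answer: $- \frac{14707207}{2786} \approx -5279.0$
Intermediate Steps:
$l = \frac{8445}{2786} \approx 3.0312$
$m{\left(B,j \right)} = -2 + 24 B$ ($m{\left(B,j \right)} = -2 + B 24 = -2 + 24 B$)
$m{\left(-220,-130 \right)} + l = \left(-2 + 24 \left(-220\right)\right) + \frac{8445}{2786} = \left(-2 - 5280\right) + \frac{8445}{2786} = -5282 + \frac{8445}{2786} = - \frac{14707207}{2786}$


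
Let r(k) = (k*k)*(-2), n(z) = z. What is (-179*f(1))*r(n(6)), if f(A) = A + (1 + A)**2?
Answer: 64440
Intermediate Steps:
r(k) = -2*k**2 (r(k) = k**2*(-2) = -2*k**2)
(-179*f(1))*r(n(6)) = (-179*(1 + (1 + 1)**2))*(-2*6**2) = (-179*(1 + 2**2))*(-2*36) = -179*(1 + 4)*(-72) = -179*5*(-72) = -895*(-72) = 64440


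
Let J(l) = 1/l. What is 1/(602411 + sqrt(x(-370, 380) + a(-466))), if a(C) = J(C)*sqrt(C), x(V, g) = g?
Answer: 466/(280723526 + sqrt(466)*sqrt(177080 - I*sqrt(466))) ≈ 1.6599e-6 + 3.2739e-15*I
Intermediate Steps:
a(C) = 1/sqrt(C) (a(C) = sqrt(C)/C = 1/sqrt(C))
1/(602411 + sqrt(x(-370, 380) + a(-466))) = 1/(602411 + sqrt(380 + 1/sqrt(-466))) = 1/(602411 + sqrt(380 - I*sqrt(466)/466))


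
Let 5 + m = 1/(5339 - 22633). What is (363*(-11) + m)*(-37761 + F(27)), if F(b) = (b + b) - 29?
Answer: 1304560180484/8647 ≈ 1.5087e+8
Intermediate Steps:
F(b) = -29 + 2*b (F(b) = 2*b - 29 = -29 + 2*b)
m = -86471/17294 (m = -5 + 1/(5339 - 22633) = -5 + 1/(-17294) = -5 - 1/17294 = -86471/17294 ≈ -5.0001)
(363*(-11) + m)*(-37761 + F(27)) = (363*(-11) - 86471/17294)*(-37761 + (-29 + 2*27)) = (-3993 - 86471/17294)*(-37761 + (-29 + 54)) = -69141413*(-37761 + 25)/17294 = -69141413/17294*(-37736) = 1304560180484/8647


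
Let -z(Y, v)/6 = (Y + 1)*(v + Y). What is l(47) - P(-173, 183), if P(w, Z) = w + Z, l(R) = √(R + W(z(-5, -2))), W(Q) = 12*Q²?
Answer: -10 + √338735 ≈ 572.01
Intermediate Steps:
z(Y, v) = -6*(1 + Y)*(Y + v) (z(Y, v) = -6*(Y + 1)*(v + Y) = -6*(1 + Y)*(Y + v))
l(R) = √(338688 + R) (l(R) = √(R + 12*(-6*(-5) - 6*(-2) - 6*(-5)² - 6*(-5)*(-2))²) = √(R + 12*(30 + 12 - 6*25 - 60)²) = √(R + 12*(30 + 12 - 150 - 60)²) = √(R + 12*(-168)²) = √(R + 12*28224) = √(R + 338688) = √(338688 + R))
P(w, Z) = Z + w
l(47) - P(-173, 183) = √(338688 + 47) - (183 - 173) = √338735 - 1*10 = √338735 - 10 = -10 + √338735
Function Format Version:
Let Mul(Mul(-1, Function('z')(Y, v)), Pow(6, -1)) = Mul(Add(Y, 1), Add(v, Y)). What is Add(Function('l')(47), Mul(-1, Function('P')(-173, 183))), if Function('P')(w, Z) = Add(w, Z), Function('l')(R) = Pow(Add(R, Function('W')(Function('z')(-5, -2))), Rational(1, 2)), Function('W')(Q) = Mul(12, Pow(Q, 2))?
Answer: Add(-10, Pow(338735, Rational(1, 2))) ≈ 572.01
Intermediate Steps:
Function('z')(Y, v) = Mul(-6, Add(1, Y), Add(Y, v)) (Function('z')(Y, v) = Mul(-6, Mul(Add(Y, 1), Add(v, Y))) = Mul(-6, Mul(Add(1, Y), Add(Y, v))) = Mul(-6, Add(1, Y), Add(Y, v)))
Function('l')(R) = Pow(Add(338688, R), Rational(1, 2)) (Function('l')(R) = Pow(Add(R, Mul(12, Pow(Add(Mul(-6, -5), Mul(-6, -2), Mul(-6, Pow(-5, 2)), Mul(-6, -5, -2)), 2))), Rational(1, 2)) = Pow(Add(R, Mul(12, Pow(Add(30, 12, Mul(-6, 25), -60), 2))), Rational(1, 2)) = Pow(Add(R, Mul(12, Pow(Add(30, 12, -150, -60), 2))), Rational(1, 2)) = Pow(Add(R, Mul(12, Pow(-168, 2))), Rational(1, 2)) = Pow(Add(R, Mul(12, 28224)), Rational(1, 2)) = Pow(Add(R, 338688), Rational(1, 2)) = Pow(Add(338688, R), Rational(1, 2)))
Function('P')(w, Z) = Add(Z, w)
Add(Function('l')(47), Mul(-1, Function('P')(-173, 183))) = Add(Pow(Add(338688, 47), Rational(1, 2)), Mul(-1, Add(183, -173))) = Add(Pow(338735, Rational(1, 2)), Mul(-1, 10)) = Add(Pow(338735, Rational(1, 2)), -10) = Add(-10, Pow(338735, Rational(1, 2)))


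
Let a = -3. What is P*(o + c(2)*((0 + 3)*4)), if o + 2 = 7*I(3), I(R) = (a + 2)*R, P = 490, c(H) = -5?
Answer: -40670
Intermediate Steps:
I(R) = -R (I(R) = (-3 + 2)*R = -R)
o = -23 (o = -2 + 7*(-1*3) = -2 + 7*(-3) = -2 - 21 = -23)
P*(o + c(2)*((0 + 3)*4)) = 490*(-23 - 5*(0 + 3)*4) = 490*(-23 - 15*4) = 490*(-23 - 5*12) = 490*(-23 - 60) = 490*(-83) = -40670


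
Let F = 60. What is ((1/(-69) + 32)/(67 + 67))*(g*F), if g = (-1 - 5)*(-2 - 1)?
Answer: 397260/1541 ≈ 257.79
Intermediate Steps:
g = 18 (g = -6*(-3) = 18)
((1/(-69) + 32)/(67 + 67))*(g*F) = ((1/(-69) + 32)/(67 + 67))*(18*60) = ((-1/69 + 32)/134)*1080 = ((2207/69)*(1/134))*1080 = (2207/9246)*1080 = 397260/1541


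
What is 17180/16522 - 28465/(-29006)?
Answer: 484310905/239618566 ≈ 2.0212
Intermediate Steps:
17180/16522 - 28465/(-29006) = 17180*(1/16522) - 28465*(-1/29006) = 8590/8261 + 28465/29006 = 484310905/239618566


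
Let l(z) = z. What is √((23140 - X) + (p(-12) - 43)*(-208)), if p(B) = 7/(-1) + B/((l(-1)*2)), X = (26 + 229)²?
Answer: 3*I*√3637 ≈ 180.92*I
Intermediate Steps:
X = 65025 (X = 255² = 65025)
p(B) = -7 - B/2 (p(B) = 7/(-1) + B/((-1*2)) = 7*(-1) + B/(-2) = -7 + B*(-½) = -7 - B/2)
√((23140 - X) + (p(-12) - 43)*(-208)) = √((23140 - 1*65025) + ((-7 - ½*(-12)) - 43)*(-208)) = √((23140 - 65025) + ((-7 + 6) - 43)*(-208)) = √(-41885 + (-1 - 43)*(-208)) = √(-41885 - 44*(-208)) = √(-41885 + 9152) = √(-32733) = 3*I*√3637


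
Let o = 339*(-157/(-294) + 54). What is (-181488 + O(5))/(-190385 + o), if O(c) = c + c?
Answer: 17784844/16846001 ≈ 1.0557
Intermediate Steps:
O(c) = 2*c
o = 1811729/98 (o = 339*(-157*(-1/294) + 54) = 339*(157/294 + 54) = 339*(16033/294) = 1811729/98 ≈ 18487.)
(-181488 + O(5))/(-190385 + o) = (-181488 + 2*5)/(-190385 + 1811729/98) = (-181488 + 10)/(-16846001/98) = -181478*(-98/16846001) = 17784844/16846001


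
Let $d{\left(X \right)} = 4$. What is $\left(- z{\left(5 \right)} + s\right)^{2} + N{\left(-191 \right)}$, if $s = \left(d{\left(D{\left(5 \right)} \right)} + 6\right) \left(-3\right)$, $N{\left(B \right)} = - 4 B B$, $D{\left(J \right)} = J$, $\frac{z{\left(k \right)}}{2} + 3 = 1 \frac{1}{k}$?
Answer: $- \frac{3633216}{25} \approx -1.4533 \cdot 10^{5}$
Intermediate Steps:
$z{\left(k \right)} = -6 + \frac{2}{k}$ ($z{\left(k \right)} = -6 + 2 \cdot 1 \frac{1}{k} = -6 + \frac{2}{k}$)
$N{\left(B \right)} = - 4 B^{2}$
$s = -30$ ($s = \left(4 + 6\right) \left(-3\right) = 10 \left(-3\right) = -30$)
$\left(- z{\left(5 \right)} + s\right)^{2} + N{\left(-191 \right)} = \left(- (-6 + \frac{2}{5}) - 30\right)^{2} - 4 \left(-191\right)^{2} = \left(- (-6 + 2 \cdot \frac{1}{5}) - 30\right)^{2} - 145924 = \left(- (-6 + \frac{2}{5}) - 30\right)^{2} - 145924 = \left(\left(-1\right) \left(- \frac{28}{5}\right) - 30\right)^{2} - 145924 = \left(\frac{28}{5} - 30\right)^{2} - 145924 = \left(- \frac{122}{5}\right)^{2} - 145924 = \frac{14884}{25} - 145924 = - \frac{3633216}{25}$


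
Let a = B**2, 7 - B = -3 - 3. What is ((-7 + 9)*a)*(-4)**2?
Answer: 5408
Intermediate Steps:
B = 13 (B = 7 - (-3 - 3) = 7 - 1*(-6) = 7 + 6 = 13)
a = 169 (a = 13**2 = 169)
((-7 + 9)*a)*(-4)**2 = ((-7 + 9)*169)*(-4)**2 = (2*169)*16 = 338*16 = 5408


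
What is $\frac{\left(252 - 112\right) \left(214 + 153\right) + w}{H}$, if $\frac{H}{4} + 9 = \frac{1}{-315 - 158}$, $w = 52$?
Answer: $- \frac{3040917}{2129} \approx -1428.3$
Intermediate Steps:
$H = - \frac{17032}{473}$ ($H = -36 + \frac{4}{-315 - 158} = -36 + \frac{4}{-473} = -36 + 4 \left(- \frac{1}{473}\right) = -36 - \frac{4}{473} = - \frac{17032}{473} \approx -36.008$)
$\frac{\left(252 - 112\right) \left(214 + 153\right) + w}{H} = \frac{\left(252 - 112\right) \left(214 + 153\right) + 52}{- \frac{17032}{473}} = \left(140 \cdot 367 + 52\right) \left(- \frac{473}{17032}\right) = \left(51380 + 52\right) \left(- \frac{473}{17032}\right) = 51432 \left(- \frac{473}{17032}\right) = - \frac{3040917}{2129}$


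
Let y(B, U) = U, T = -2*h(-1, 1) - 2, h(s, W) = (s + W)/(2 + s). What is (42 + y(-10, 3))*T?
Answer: -90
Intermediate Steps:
h(s, W) = (W + s)/(2 + s)
T = -2 (T = -2*(1 - 1)/(2 - 1) - 2 = -2*0/1 - 2 = -2*0 - 2 = 0 - 2 = -2)
(42 + y(-10, 3))*T = (42 + 3)*(-2) = 45*(-2) = -90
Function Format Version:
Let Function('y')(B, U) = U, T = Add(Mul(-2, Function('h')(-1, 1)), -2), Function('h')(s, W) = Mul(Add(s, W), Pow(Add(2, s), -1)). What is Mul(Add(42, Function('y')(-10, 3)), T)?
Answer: -90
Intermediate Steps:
Function('h')(s, W) = Mul(Pow(Add(2, s), -1), Add(W, s)) (Function('h')(s, W) = Mul(Add(W, s), Pow(Add(2, s), -1)) = Mul(Pow(Add(2, s), -1), Add(W, s)))
T = -2 (T = Add(Mul(-2, Mul(Pow(Add(2, -1), -1), Add(1, -1))), -2) = Add(Mul(-2, Mul(Pow(1, -1), 0)), -2) = Add(Mul(-2, Mul(1, 0)), -2) = Add(Mul(-2, 0), -2) = Add(0, -2) = -2)
Mul(Add(42, Function('y')(-10, 3)), T) = Mul(Add(42, 3), -2) = Mul(45, -2) = -90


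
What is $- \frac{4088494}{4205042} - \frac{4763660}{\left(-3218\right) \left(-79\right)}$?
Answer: $- \frac{5267693873847}{267253546831} \approx -19.71$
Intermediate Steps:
$- \frac{4088494}{4205042} - \frac{4763660}{\left(-3218\right) \left(-79\right)} = \left(-4088494\right) \frac{1}{4205042} - \frac{4763660}{254222} = - \frac{2044247}{2102521} - \frac{2381830}{127111} = - \frac{5267693873847}{267253546831}$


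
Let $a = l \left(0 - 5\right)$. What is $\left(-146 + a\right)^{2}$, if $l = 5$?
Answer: $29241$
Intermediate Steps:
$a = -25$ ($a = 5 \left(0 - 5\right) = 5 \left(-5\right) = -25$)
$\left(-146 + a\right)^{2} = \left(-146 - 25\right)^{2} = \left(-171\right)^{2} = 29241$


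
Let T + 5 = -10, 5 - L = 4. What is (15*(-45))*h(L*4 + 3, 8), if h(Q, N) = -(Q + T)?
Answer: -5400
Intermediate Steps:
L = 1 (L = 5 - 1*4 = 5 - 4 = 1)
T = -15 (T = -5 - 10 = -15)
h(Q, N) = 15 - Q (h(Q, N) = -(Q - 15) = -(-15 + Q) = 15 - Q)
(15*(-45))*h(L*4 + 3, 8) = (15*(-45))*(15 - (1*4 + 3)) = -675*(15 - (4 + 3)) = -675*(15 - 1*7) = -675*(15 - 7) = -675*8 = -5400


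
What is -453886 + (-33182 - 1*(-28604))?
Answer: -458464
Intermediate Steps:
-453886 + (-33182 - 1*(-28604)) = -453886 + (-33182 + 28604) = -453886 - 4578 = -458464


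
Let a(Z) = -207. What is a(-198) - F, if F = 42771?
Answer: -42978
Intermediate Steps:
a(-198) - F = -207 - 1*42771 = -207 - 42771 = -42978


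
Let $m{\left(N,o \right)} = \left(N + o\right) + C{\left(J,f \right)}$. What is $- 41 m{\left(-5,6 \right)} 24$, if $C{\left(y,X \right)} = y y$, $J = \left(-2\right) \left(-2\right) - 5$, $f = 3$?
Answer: $-1968$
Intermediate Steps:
$J = -1$ ($J = 4 - 5 = -1$)
$C{\left(y,X \right)} = y^{2}$
$m{\left(N,o \right)} = 1 + N + o$ ($m{\left(N,o \right)} = \left(N + o\right) + \left(-1\right)^{2} = \left(N + o\right) + 1 = 1 + N + o$)
$- 41 m{\left(-5,6 \right)} 24 = - 41 \left(1 - 5 + 6\right) 24 = \left(-41\right) 2 \cdot 24 = \left(-82\right) 24 = -1968$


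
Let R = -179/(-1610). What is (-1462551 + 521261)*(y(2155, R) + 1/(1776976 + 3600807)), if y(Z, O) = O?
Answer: -114552347273/1094593 ≈ -1.0465e+5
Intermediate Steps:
R = 179/1610 (R = -179*(-1/1610) = 179/1610 ≈ 0.11118)
(-1462551 + 521261)*(y(2155, R) + 1/(1776976 + 3600807)) = (-1462551 + 521261)*(179/1610 + 1/(1776976 + 3600807)) = -941290*(179/1610 + 1/5377783) = -941290*962624767/8658230630 = -114552347273/1094593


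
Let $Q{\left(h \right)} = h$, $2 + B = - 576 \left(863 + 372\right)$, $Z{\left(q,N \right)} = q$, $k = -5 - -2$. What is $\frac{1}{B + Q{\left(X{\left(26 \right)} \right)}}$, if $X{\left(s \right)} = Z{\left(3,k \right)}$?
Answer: $- \frac{1}{711359} \approx -1.4058 \cdot 10^{-6}$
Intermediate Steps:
$k = -3$ ($k = -5 + 2 = -3$)
$B = -711362$ ($B = -2 - 576 \left(863 + 372\right) = -2 - 711360 = -711362$)
$X{\left(s \right)} = 3$
$\frac{1}{B + Q{\left(X{\left(26 \right)} \right)}} = \frac{1}{-711362 + 3} = \frac{1}{-711359} = - \frac{1}{711359}$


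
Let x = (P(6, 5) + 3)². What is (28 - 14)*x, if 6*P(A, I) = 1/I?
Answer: 57967/450 ≈ 128.82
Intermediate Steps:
P(A, I) = 1/(6*I)
x = 8281/900 (x = ((⅙)/5 + 3)² = ((⅙)*(⅕) + 3)² = (1/30 + 3)² = (91/30)² = 8281/900 ≈ 9.2011)
(28 - 14)*x = (28 - 14)*(8281/900) = 14*(8281/900) = 57967/450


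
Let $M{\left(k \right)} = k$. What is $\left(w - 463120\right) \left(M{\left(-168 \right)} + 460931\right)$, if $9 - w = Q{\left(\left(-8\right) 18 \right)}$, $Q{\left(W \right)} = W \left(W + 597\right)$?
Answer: $-183327921677$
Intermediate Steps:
$Q{\left(W \right)} = W \left(597 + W\right)$
$w = 65241$ ($w = 9 - \left(-8\right) 18 \left(597 - 144\right) = 9 - - 144 \left(597 - 144\right) = 9 - \left(-144\right) 453 = 9 - -65232 = 9 + 65232 = 65241$)
$\left(w - 463120\right) \left(M{\left(-168 \right)} + 460931\right) = \left(65241 - 463120\right) \left(-168 + 460931\right) = \left(-397879\right) 460763 = -183327921677$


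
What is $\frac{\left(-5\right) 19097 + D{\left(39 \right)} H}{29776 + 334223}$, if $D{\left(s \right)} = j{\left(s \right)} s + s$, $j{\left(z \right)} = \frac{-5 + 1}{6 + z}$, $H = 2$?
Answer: $- \frac{1431209}{5459985} \approx -0.26213$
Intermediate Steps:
$j{\left(z \right)} = - \frac{4}{6 + z}$
$D{\left(s \right)} = s - \frac{4 s}{6 + s}$ ($D{\left(s \right)} = - \frac{4}{6 + s} s + s = - \frac{4 s}{6 + s} + s = s - \frac{4 s}{6 + s}$)
$\frac{\left(-5\right) 19097 + D{\left(39 \right)} H}{29776 + 334223} = \frac{\left(-5\right) 19097 + \frac{39 \left(2 + 39\right)}{6 + 39} \cdot 2}{29776 + 334223} = \frac{-95485 + 39 \cdot \frac{1}{45} \cdot 41 \cdot 2}{363999} = \left(-95485 + 39 \cdot \frac{1}{45} \cdot 41 \cdot 2\right) \frac{1}{363999} = \left(-95485 + \frac{533}{15} \cdot 2\right) \frac{1}{363999} = \left(-95485 + \frac{1066}{15}\right) \frac{1}{363999} = \left(- \frac{1431209}{15}\right) \frac{1}{363999} = - \frac{1431209}{5459985}$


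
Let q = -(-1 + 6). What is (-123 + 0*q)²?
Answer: 15129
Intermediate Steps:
q = -5 (q = -1*5 = -5)
(-123 + 0*q)² = (-123 + 0*(-5))² = (-123 + 0)² = (-123)² = 15129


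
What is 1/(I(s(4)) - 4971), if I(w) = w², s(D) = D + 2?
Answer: -1/4935 ≈ -0.00020263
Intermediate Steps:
s(D) = 2 + D
1/(I(s(4)) - 4971) = 1/((2 + 4)² - 4971) = 1/(6² - 4971) = 1/(36 - 4971) = 1/(-4935) = -1/4935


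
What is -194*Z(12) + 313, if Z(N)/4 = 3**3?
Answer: -20639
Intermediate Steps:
Z(N) = 108 (Z(N) = 4*3**3 = 4*27 = 108)
-194*Z(12) + 313 = -194*108 + 313 = -20952 + 313 = -20639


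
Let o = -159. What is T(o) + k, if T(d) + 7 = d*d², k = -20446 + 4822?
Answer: -4035310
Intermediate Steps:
k = -15624
T(d) = -7 + d³ (T(d) = -7 + d*d² = -7 + d³)
T(o) + k = (-7 + (-159)³) - 15624 = (-7 - 4019679) - 15624 = -4019686 - 15624 = -4035310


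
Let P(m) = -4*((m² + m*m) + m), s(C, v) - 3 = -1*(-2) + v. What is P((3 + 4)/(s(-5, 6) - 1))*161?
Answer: -27048/25 ≈ -1081.9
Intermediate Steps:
s(C, v) = 5 + v (s(C, v) = 3 + (-1*(-2) + v) = 3 + (2 + v) = 5 + v)
P(m) = -8*m² - 4*m (P(m) = -4*((m² + m²) + m) = -4*(2*m² + m) = -4*(m + 2*m²) = -8*m² - 4*m)
P((3 + 4)/(s(-5, 6) - 1))*161 = -4*(3 + 4)/((5 + 6) - 1)*(1 + 2*((3 + 4)/((5 + 6) - 1)))*161 = -4*7/(11 - 1)*(1 + 2*(7/(11 - 1)))*161 = -4*7/10*(1 + 2*(7/10))*161 = -4*7/10*(1 + 7/5)*161 = -4*7/10*12/5*161 = -168/25*161 = -27048/25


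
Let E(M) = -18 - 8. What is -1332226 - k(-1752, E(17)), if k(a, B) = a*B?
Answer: -1377778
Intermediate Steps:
E(M) = -26
k(a, B) = B*a
-1332226 - k(-1752, E(17)) = -1332226 - (-26)*(-1752) = -1332226 - 1*45552 = -1332226 - 45552 = -1377778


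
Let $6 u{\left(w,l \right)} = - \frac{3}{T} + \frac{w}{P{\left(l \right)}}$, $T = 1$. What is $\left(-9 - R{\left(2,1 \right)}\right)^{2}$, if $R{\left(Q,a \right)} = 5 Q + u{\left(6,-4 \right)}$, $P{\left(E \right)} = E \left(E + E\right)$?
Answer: $\frac{351649}{1024} \approx 343.41$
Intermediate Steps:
$P{\left(E \right)} = 2 E^{2}$ ($P{\left(E \right)} = E 2 E = 2 E^{2}$)
$u{\left(w,l \right)} = - \frac{1}{2} + \frac{w}{12 l^{2}}$ ($u{\left(w,l \right)} = \frac{- \frac{3}{1} + \frac{w}{2 l^{2}}}{6} = \frac{\left(-3\right) 1 + w \frac{1}{2 l^{2}}}{6} = \frac{-3 + \frac{w}{2 l^{2}}}{6} = - \frac{1}{2} + \frac{w}{12 l^{2}}$)
$R{\left(Q,a \right)} = - \frac{15}{32} + 5 Q$ ($R{\left(Q,a \right)} = 5 Q - \left(\frac{1}{2} - \frac{1}{2 \cdot 16}\right) = 5 Q - \left(\frac{1}{2} - \frac{1}{32}\right) = 5 Q + \left(- \frac{1}{2} + \frac{1}{32}\right) = 5 Q - \frac{15}{32} = - \frac{15}{32} + 5 Q$)
$\left(-9 - R{\left(2,1 \right)}\right)^{2} = \left(-9 - \left(- \frac{15}{32} + 5 \cdot 2\right)\right)^{2} = \left(-9 - \left(- \frac{15}{32} + 10\right)\right)^{2} = \left(-9 - \frac{305}{32}\right)^{2} = \left(- \frac{593}{32}\right)^{2} = \frac{351649}{1024}$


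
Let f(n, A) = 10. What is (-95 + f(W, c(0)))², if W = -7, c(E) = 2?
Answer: 7225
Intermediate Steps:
(-95 + f(W, c(0)))² = (-95 + 10)² = (-85)² = 7225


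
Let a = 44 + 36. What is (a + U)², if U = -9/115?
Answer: 84474481/13225 ≈ 6387.5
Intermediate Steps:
a = 80
U = -9/115 (U = -9*1/115 = -9/115 ≈ -0.078261)
(a + U)² = (80 - 9/115)² = (9191/115)² = 84474481/13225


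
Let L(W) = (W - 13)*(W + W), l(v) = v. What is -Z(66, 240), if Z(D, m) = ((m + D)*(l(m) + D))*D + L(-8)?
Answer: -6180312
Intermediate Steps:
L(W) = 2*W*(-13 + W) (L(W) = (-13 + W)*(2*W) = 2*W*(-13 + W))
Z(D, m) = 336 + D*(D + m)² (Z(D, m) = ((m + D)*(m + D))*D + 2*(-8)*(-13 - 8) = ((D + m)*(D + m))*D + 2*(-8)*(-21) = (D + m)²*D + 336 = D*(D + m)² + 336 = 336 + D*(D + m)²)
-Z(66, 240) = -(336 + 66³ + 66*240² + 2*240*66²) = -(336 + 287496 + 66*57600 + 2*240*4356) = -(336 + 287496 + 3801600 + 2090880) = -1*6180312 = -6180312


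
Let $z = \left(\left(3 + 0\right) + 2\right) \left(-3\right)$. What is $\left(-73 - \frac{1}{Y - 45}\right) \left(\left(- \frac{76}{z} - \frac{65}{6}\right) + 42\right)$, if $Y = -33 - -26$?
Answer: $- \frac{275011}{104} \approx -2644.3$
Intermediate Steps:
$Y = -7$ ($Y = -33 + 26 = -7$)
$z = -15$ ($z = \left(3 + 2\right) \left(-3\right) = 5 \left(-3\right) = -15$)
$\left(-73 - \frac{1}{Y - 45}\right) \left(\left(- \frac{76}{z} - \frac{65}{6}\right) + 42\right) = \left(-73 - \frac{1}{-7 - 45}\right) \left(\left(- \frac{76}{-15} - \frac{65}{6}\right) + 42\right) = \left(-73 - \frac{1}{-52}\right) \left(\left(\left(-76\right) \left(- \frac{1}{15}\right) - \frac{65}{6}\right) + 42\right) = \left(-73 - - \frac{1}{52}\right) \left(\left(\frac{76}{15} - \frac{65}{6}\right) + 42\right) = \left(-73 + \frac{1}{52}\right) \left(- \frac{173}{30} + 42\right) = \left(- \frac{3795}{52}\right) \frac{1087}{30} = - \frac{275011}{104}$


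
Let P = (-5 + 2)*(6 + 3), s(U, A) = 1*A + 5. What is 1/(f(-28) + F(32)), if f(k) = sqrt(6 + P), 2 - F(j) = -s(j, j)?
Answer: 13/514 - I*sqrt(21)/1542 ≈ 0.025292 - 0.0029718*I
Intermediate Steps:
s(U, A) = 5 + A (s(U, A) = A + 5 = 5 + A)
F(j) = 7 + j (F(j) = 2 - (-1)*(5 + j) = 2 - (-5 - j) = 2 + (5 + j) = 7 + j)
P = -27 (P = -3*9 = -27)
f(k) = I*sqrt(21) (f(k) = sqrt(6 - 27) = sqrt(-21) = I*sqrt(21))
1/(f(-28) + F(32)) = 1/(I*sqrt(21) + (7 + 32)) = 1/(I*sqrt(21) + 39) = 1/(39 + I*sqrt(21))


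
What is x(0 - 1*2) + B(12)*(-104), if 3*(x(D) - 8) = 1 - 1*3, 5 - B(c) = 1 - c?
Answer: -4970/3 ≈ -1656.7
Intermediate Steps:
B(c) = 4 + c (B(c) = 5 - (1 - c) = 5 + (-1 + c) = 4 + c)
x(D) = 22/3 (x(D) = 8 + (1 - 1*3)/3 = 8 + (1 - 3)/3 = 8 + (⅓)*(-2) = 8 - ⅔ = 22/3)
x(0 - 1*2) + B(12)*(-104) = 22/3 + (4 + 12)*(-104) = 22/3 + 16*(-104) = 22/3 - 1664 = -4970/3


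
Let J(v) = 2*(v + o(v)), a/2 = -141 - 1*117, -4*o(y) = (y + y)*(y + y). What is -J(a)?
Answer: 533544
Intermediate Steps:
o(y) = -y**2 (o(y) = -(y + y)*(y + y)/4 = -2*y*2*y/4 = -y**2)
a = -516 (a = 2*(-141 - 1*117) = 2*(-141 - 117) = 2*(-258) = -516)
J(v) = -2*v**2 + 2*v (J(v) = 2*(v - v**2) = -2*v**2 + 2*v)
-J(a) = -2*(-516)*(1 - 1*(-516)) = -2*(-516)*(1 + 516) = -2*(-516)*517 = -1*(-533544) = 533544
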